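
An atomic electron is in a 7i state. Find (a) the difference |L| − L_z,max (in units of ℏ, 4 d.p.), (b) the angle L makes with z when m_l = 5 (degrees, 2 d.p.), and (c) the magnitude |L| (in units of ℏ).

7i means n = 7, l = 6.
|L| − L_z,max = (√42 − 6)ℏ ≈ 0.4807ℏ.
For m_l = 5: cos θ = 5/√42, θ ≈ 39.51°.
|L| = ℏ√(6·7) = √42 ℏ ≈ 6.481ℏ.

|L|−L_z,max ≈ 0.4807ℏ; θ(m_l=5) ≈ 39.51°; |L| = √42 ℏ ≈ 6.481ℏ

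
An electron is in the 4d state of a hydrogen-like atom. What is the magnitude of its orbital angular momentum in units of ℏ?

|L| = √6 ℏ ≈ 2.449ℏ

For 4d, l = 2.
|L| = ℏ√(l(l+1)) = ℏ√(2·3) = √6 ℏ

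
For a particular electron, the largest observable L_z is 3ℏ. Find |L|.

|L| = 2√3 ℏ ≈ 3.464ℏ

Since max m_l = l, l = 3.
Then |L| = ℏ√(3·4) = 2√3 ℏ.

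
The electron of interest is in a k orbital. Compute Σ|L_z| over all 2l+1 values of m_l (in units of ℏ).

K corresponds to l = 7.
m_l runs from −7 to 7, i.e. {-7, -6, -5, -4, -3, -2, -1, 0, 1, 2, 3, 4, 5, 6, 7}.
Σ|m_l| = 2·7(7+1)/2 = 56.

Σ|L_z| = 56 ℏ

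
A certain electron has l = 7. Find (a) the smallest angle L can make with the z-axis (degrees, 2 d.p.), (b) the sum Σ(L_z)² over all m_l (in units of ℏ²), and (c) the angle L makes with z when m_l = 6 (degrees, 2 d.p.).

θ_min ≈ 20.70°; Σ(L_z)² = 280 ℏ²; θ(m_l=6) ≈ 36.70°

cos θ_min = 7/√56, so θ_min ≈ 20.70°.
Σ m_l² = 280, so Σ(L_z)² = 280 ℏ².
For m_l = 6: cos θ = 6/√56, θ ≈ 36.70°.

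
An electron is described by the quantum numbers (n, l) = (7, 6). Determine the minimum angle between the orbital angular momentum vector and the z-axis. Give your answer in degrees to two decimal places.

|L| = ℏ√(l(l+1)) = √42 ℏ.
The smallest angle corresponds to the largest L_z, i.e. m_l = l = 6, giving L_z = 6ℏ.
cos θ_min = 6/√42, so θ_min ≈ 22.21°.

θ_min ≈ 22.21°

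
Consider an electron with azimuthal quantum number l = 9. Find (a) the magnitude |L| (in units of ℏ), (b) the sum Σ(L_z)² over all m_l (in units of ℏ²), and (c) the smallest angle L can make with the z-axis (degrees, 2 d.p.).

|L| = 3√10 ℏ ≈ 9.487ℏ; Σ(L_z)² = 570 ℏ²; θ_min ≈ 18.43°

|L| = ℏ√(9·10) = 3√10 ℏ ≈ 9.487ℏ.
Σ m_l² = 570, so Σ(L_z)² = 570 ℏ².
cos θ_min = 9/√90, so θ_min ≈ 18.43°.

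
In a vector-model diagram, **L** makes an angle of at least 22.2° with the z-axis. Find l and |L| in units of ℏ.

l = 6, |L| = √42 ℏ ≈ 6.481ℏ

cos θ_min = l/√(l(l+1)) = √(l/(l+1)), so l/(l+1) = cos²(22.2°) = 0.8572.
l = cos²θ/sin²θ ≈ 6.
Then |L| = ℏ√(6·7) = √42 ℏ.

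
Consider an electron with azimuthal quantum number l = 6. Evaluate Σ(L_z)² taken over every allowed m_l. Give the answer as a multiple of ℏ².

The allowed m_l values are -6, -5, -4, -3, -2, -1, 0, 1, 2, 3, 4, 5, 6.
Summing m² from −6 to 6: Σ m_l² = 182.

Σ(L_z)² = 182 ℏ²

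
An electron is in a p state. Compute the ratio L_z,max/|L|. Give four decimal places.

L_z,max/|L| = 0.7071

A p state has l = 1.
|L| = √2 ℏ ≈ 1.4142ℏ, while L_z,max = lℏ = 1ℏ.
L_z,max/|L| = 1/√2 = 0.7071.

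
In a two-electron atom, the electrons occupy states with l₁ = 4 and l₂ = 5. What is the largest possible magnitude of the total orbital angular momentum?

L runs from |4 − 5| = 1 to 4 + 5 = 9.
L ∈ {1, 2, 3, 4, 5, 6, 7, 8, 9}.
The largest magnitude corresponds to L = 9: |L_tot| = ℏ√(9·10) = 3√10 ℏ.

|L_tot|_max = 3√10 ℏ ≈ 9.487ℏ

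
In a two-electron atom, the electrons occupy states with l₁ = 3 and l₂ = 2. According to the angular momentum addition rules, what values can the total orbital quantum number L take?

L = 1, 2, 3, 4, 5

Angular momentum addition gives L = |l₁ − l₂|, …, l₁ + l₂.
L ∈ {1, 2, 3, 4, 5}.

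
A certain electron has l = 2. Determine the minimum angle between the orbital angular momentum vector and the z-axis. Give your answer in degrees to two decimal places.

|L| = ℏ√(l(l+1)) = √6 ℏ.
The smallest angle corresponds to the largest L_z, i.e. m_l = l = 2, giving L_z = 2ℏ.
cos θ_min = 2/√6, so θ_min ≈ 35.26°.

θ_min ≈ 35.26°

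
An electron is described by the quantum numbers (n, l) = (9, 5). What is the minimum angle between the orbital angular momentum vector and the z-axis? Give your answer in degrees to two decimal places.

|L| = ℏ√(l(l+1)) = √30 ℏ.
The smallest angle corresponds to the largest L_z, i.e. m_l = l = 5, giving L_z = 5ℏ.
cos θ_min = 5/√30, so θ_min ≈ 24.09°.

θ_min ≈ 24.09°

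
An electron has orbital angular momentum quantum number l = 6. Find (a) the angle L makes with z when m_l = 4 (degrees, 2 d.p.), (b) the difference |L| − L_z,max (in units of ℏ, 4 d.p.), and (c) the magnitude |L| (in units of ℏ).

For m_l = 4: cos θ = 4/√42, θ ≈ 51.89°.
|L| − L_z,max = (√42 − 6)ℏ ≈ 0.4807ℏ.
|L| = ℏ√(6·7) = √42 ℏ ≈ 6.481ℏ.

θ(m_l=4) ≈ 51.89°; |L|−L_z,max ≈ 0.4807ℏ; |L| = √42 ℏ ≈ 6.481ℏ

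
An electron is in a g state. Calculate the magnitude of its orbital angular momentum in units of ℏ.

|L| = 2√5 ℏ ≈ 4.472ℏ

A g state has l = 4.
|L| = ℏ√(l(l+1)) = ℏ√(4·5) = 2√5 ℏ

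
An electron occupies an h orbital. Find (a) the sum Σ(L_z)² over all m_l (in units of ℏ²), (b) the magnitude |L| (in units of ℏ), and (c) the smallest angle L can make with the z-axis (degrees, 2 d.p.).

For an h orbital, l = 5.
Σ m_l² = 110, so Σ(L_z)² = 110 ℏ².
|L| = ℏ√(5·6) = √30 ℏ ≈ 5.477ℏ.
cos θ_min = 5/√30, so θ_min ≈ 24.09°.

Σ(L_z)² = 110 ℏ²; |L| = √30 ℏ ≈ 5.477ℏ; θ_min ≈ 24.09°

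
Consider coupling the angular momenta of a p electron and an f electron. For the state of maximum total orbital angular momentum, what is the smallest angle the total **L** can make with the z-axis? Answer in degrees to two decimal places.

Angular momentum addition gives L = |l₁ − l₂|, …, l₁ + l₂.
Allowed values: L = 2, 3, 4.
The maximum is L = 4, with |L_tot| = ℏ√(4·5) = 2√5 ℏ.
The minimum angle with z is arccos(4/√20) ≈ 26.57°.

θ_min ≈ 26.57°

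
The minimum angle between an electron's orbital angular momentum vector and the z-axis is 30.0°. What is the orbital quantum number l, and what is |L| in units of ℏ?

l = 3, |L| = 2√3 ℏ ≈ 3.464ℏ

cos²θ_min = l/(l+1) = 0.7500.
Solving: l = 3.
Then |L| = ℏ√(3·4) = 2√3 ℏ.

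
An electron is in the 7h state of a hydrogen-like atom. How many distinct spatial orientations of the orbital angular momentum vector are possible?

The 7h subshell has l = 5.
The number of m_l values is 2l + 1 = 2·5 + 1 = 11.

11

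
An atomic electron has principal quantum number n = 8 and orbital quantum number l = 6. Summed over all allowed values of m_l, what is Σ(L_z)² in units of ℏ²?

m_l ∈ {-6, -5, -4, -3, -2, -1, 0, 1, 2, 3, 4, 5, 6}.
Σ m_l² = 2·(1 + 4 + 9 + 16 + 25 + 36) = 182.

Σ(L_z)² = 182 ℏ²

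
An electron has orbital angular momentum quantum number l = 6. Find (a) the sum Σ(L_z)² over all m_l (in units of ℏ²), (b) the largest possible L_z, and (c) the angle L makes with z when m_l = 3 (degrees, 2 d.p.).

Σ(L_z)² = 182 ℏ²; L_z,max = 6ℏ; θ(m_l=3) ≈ 62.42°

Σ m_l² = 182, so Σ(L_z)² = 182 ℏ².
L_z,max = lℏ = 6ℏ.
For m_l = 3: cos θ = 3/√42, θ ≈ 62.42°.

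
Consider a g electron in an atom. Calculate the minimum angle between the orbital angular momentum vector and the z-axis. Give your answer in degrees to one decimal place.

For a g orbital, l = 4.
|L| = ℏ√(l(l+1)) = 2√5 ℏ.
The smallest angle corresponds to the largest L_z, i.e. m_l = l = 4, giving L_z = 4ℏ.
cos θ_min = 4/√20, so θ_min ≈ 26.6°.

θ_min ≈ 26.6°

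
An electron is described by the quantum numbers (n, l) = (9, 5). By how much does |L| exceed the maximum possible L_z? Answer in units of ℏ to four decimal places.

|L| − L_z,max ≈ 0.4772ℏ

|L| = √30 ℏ ≈ 5.4772ℏ, while L_z,max = lℏ = 5ℏ.
The difference is (√30 − 5)ℏ ≈ 0.4772ℏ.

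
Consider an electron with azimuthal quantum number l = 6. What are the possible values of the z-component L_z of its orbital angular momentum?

L_z ∈ {−6ℏ, −5ℏ, −4ℏ, −3ℏ, −2ℏ, −ℏ, 0, ℏ, 2ℏ, 3ℏ, 4ℏ, 5ℏ, 6ℏ}

L_z = m_l ℏ with m_l ranging from −l to +l in integer steps.
For l = 6: m_l ∈ {-6, -5, -4, -3, -2, -1, 0, 1, 2, 3, 4, 5, 6}.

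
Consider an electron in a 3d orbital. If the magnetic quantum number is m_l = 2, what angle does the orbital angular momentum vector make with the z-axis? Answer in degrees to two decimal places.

The 3d subshell has l = 2.
|L|² = l(l+1)ℏ² = 6ℏ², so |L| = √6 ℏ.
L_z = m_l ℏ = 2ℏ.
cos θ = L_z/|L| = 2/√6, so θ ≈ 35.26°.

θ ≈ 35.26°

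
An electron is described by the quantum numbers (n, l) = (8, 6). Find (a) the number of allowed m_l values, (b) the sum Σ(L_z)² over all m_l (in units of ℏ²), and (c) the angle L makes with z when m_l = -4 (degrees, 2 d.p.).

There are 2l+1 = 13 values of m_l.
Σ m_l² = 182, so Σ(L_z)² = 182 ℏ².
For m_l = -4: cos θ = -4/√42, θ ≈ 128.11°.

13 values; Σ(L_z)² = 182 ℏ²; θ(m_l=-4) ≈ 128.11°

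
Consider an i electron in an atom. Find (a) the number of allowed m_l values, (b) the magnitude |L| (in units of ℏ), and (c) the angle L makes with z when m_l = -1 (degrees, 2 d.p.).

13 values; |L| = √42 ℏ ≈ 6.481ℏ; θ(m_l=-1) ≈ 98.88°

The letter i corresponds to l = 6.
There are 2l+1 = 13 values of m_l.
|L| = ℏ√(6·7) = √42 ℏ ≈ 6.481ℏ.
For m_l = -1: cos θ = -1/√42, θ ≈ 98.88°.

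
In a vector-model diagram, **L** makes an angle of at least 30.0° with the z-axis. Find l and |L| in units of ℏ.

l = 3, |L| = 2√3 ℏ ≈ 3.464ℏ

cos θ_min = l/√(l(l+1)) = √(l/(l+1)), so l/(l+1) = cos²(30.0°) = 0.7500.
Solving: l = 3.
Then |L| = ℏ√(3·4) = 2√3 ℏ.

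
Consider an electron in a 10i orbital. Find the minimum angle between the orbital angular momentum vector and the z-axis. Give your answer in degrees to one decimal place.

10i means n = 10, l = 6.
|L|² = l(l+1)ℏ² = 42ℏ², so |L| = √42 ℏ.
The smallest angle corresponds to the largest L_z, i.e. m_l = l = 6, giving L_z = 6ℏ.
cos θ_min = 6/√42, so θ_min ≈ 22.2°.

θ_min ≈ 22.2°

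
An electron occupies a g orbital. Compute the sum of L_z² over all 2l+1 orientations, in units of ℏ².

A g state has l = 4.
The allowed m_l values are -4, -3, -2, -1, 0, 1, 2, 3, 4.
Σ m_l² = l(l+1)(2l+1)/3 = 4·5·9/3 = 60.

Σ(L_z)² = 60 ℏ²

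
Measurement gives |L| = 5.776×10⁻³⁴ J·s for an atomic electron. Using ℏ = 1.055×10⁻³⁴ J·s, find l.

l = 5

|L|/ℏ = (5.776×10⁻³⁴)/(1.055×10⁻³⁴) ≈ 5.475.
l(l+1) ≈ 5.475² ≈ 29.97, so l = 5.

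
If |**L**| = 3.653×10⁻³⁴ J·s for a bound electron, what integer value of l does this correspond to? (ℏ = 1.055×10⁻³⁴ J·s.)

In units of ℏ, |L| ≈ 3.463.
(|L|/ℏ)² = l(l+1) ≈ 11.99 ⇒ l = 3.

l = 3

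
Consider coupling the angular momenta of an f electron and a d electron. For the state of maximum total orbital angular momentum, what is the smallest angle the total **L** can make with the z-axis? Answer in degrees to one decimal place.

θ_min ≈ 24.1°

Angular momentum addition gives L = |l₁ − l₂|, …, l₁ + l₂.
So L can be 1, 2, 3, 4, 5.
The maximum is L = 5, with |L_tot| = ℏ√(5·6) = √30 ℏ.
The minimum angle with z is arccos(5/√30) ≈ 24.1°.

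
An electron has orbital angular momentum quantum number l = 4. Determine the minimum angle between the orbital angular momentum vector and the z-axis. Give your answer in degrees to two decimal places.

|L| = ℏ√(l(l+1)) = 2√5 ℏ.
The smallest angle corresponds to the largest L_z, i.e. m_l = l = 4, giving L_z = 4ℏ.
cos θ_min = 4/√20, so θ_min ≈ 26.57°.

θ_min ≈ 26.57°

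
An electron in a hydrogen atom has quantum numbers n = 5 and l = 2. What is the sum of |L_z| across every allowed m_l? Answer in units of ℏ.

Σ|L_z| = 6 ℏ

m_l ∈ {-2, -1, 0, 1, 2}.
Σ|m_l| = l(l+1) = 6.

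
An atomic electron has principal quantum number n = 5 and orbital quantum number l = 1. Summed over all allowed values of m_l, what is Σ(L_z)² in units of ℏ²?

Σ(L_z)² = 2 ℏ²

m_l runs from −1 to 1, i.e. {-1, 0, 1}.
Summing m² from −1 to 1: Σ m_l² = 2.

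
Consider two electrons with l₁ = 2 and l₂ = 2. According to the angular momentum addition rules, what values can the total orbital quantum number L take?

Angular momentum addition gives L = |l₁ − l₂|, …, l₁ + l₂.
Allowed values: L = 0, 1, 2, 3, 4.

L = 0, 1, 2, 3, 4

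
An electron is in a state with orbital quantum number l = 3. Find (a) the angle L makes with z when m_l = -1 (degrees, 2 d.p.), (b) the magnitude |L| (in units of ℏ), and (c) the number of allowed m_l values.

θ(m_l=-1) ≈ 106.78°; |L| = 2√3 ℏ ≈ 3.464ℏ; 7 values

For m_l = -1: cos θ = -1/√12, θ ≈ 106.78°.
|L| = ℏ√(3·4) = 2√3 ℏ ≈ 3.464ℏ.
There are 2l+1 = 7 values of m_l.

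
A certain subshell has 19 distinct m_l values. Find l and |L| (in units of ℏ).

2l + 1 = 19 ⇒ l = 9.
|L| = ℏ√(l(l+1)) = ℏ√(9·10) = 3√10 ℏ.

l = 9, |L| = 3√10 ℏ ≈ 9.487ℏ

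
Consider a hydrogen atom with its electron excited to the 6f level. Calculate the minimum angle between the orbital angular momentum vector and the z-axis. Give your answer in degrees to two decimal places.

The 6f level has l = 3.
|L| = √(l(l+1)) ℏ = 2√3 ℏ.
The smallest angle corresponds to the largest L_z, i.e. m_l = l = 3, giving L_z = 3ℏ.
cos θ_min = 3/√12, so θ_min ≈ 30.00°.

θ_min ≈ 30.00°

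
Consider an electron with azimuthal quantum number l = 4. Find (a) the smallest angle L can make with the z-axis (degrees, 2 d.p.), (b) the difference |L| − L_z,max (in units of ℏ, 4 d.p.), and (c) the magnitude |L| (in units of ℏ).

cos θ_min = 4/√20, so θ_min ≈ 26.57°.
|L| − L_z,max = (2√5 − 4)ℏ ≈ 0.4721ℏ.
|L| = ℏ√(4·5) = 2√5 ℏ ≈ 4.472ℏ.

θ_min ≈ 26.57°; |L|−L_z,max ≈ 0.4721ℏ; |L| = 2√5 ℏ ≈ 4.472ℏ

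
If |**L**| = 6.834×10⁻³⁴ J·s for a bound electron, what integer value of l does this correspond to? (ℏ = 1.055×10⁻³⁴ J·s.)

|L|/ℏ = (6.834×10⁻³⁴)/(1.055×10⁻³⁴) ≈ 6.478.
(|L|/ℏ)² = l(l+1) ≈ 41.96 ⇒ l = 6.

l = 6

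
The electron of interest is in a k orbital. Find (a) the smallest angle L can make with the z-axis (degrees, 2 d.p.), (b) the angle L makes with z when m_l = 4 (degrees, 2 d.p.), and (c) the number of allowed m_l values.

θ_min ≈ 20.70°; θ(m_l=4) ≈ 57.69°; 15 values

For a k orbital, l = 7.
cos θ_min = 7/√56, so θ_min ≈ 20.70°.
For m_l = 4: cos θ = 4/√56, θ ≈ 57.69°.
There are 2l+1 = 15 values of m_l.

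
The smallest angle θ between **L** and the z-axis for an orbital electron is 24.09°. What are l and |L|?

l = 5, |L| = √30 ℏ ≈ 5.477ℏ

cos²θ_min = l/(l+1) = 0.8334.
Solving: l = 5.
Then |L| = ℏ√(5·6) = √30 ℏ.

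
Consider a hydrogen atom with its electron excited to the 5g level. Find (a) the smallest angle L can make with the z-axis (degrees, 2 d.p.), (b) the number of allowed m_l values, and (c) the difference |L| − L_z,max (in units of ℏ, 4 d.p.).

θ_min ≈ 26.57°; 9 values; |L|−L_z,max ≈ 0.4721ℏ

The 5g level has l = 4.
cos θ_min = 4/√20, so θ_min ≈ 26.57°.
There are 2l+1 = 9 values of m_l.
|L| − L_z,max = (2√5 − 4)ℏ ≈ 0.4721ℏ.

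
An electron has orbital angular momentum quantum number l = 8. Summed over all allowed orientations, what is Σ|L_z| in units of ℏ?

m_l runs from −8 to 8, i.e. {-8, -7, -6, -5, -4, -3, -2, -1, 0, 1, 2, 3, 4, 5, 6, 7, 8}.
Σ|m_l| = 2·8(8+1)/2 = 72.

Σ|L_z| = 72 ℏ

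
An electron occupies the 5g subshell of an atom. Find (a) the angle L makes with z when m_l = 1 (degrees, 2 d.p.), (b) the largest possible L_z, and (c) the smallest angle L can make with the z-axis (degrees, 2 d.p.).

θ(m_l=1) ≈ 77.08°; L_z,max = 4ℏ; θ_min ≈ 26.57°

For 5g, l = 4.
For m_l = 1: cos θ = 1/√20, θ ≈ 77.08°.
L_z,max = lℏ = 4ℏ.
cos θ_min = 4/√20, so θ_min ≈ 26.57°.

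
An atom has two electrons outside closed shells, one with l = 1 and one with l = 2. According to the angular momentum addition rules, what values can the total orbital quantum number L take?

L = 1, 2, 3

By the triangle rule, |l₁ − l₂| ≤ L ≤ l₁ + l₂.
Allowed values: L = 1, 2, 3.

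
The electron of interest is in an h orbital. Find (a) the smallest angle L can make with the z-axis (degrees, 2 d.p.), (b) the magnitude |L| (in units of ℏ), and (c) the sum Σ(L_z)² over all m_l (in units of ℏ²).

θ_min ≈ 24.09°; |L| = √30 ℏ ≈ 5.477ℏ; Σ(L_z)² = 110 ℏ²

An h state has l = 5.
cos θ_min = 5/√30, so θ_min ≈ 24.09°.
|L| = ℏ√(5·6) = √30 ℏ ≈ 5.477ℏ.
Σ m_l² = 110, so Σ(L_z)² = 110 ℏ².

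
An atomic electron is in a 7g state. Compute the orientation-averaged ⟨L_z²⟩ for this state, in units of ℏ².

⟨L_z²⟩ = 6.667 ℏ²

The 7g subshell has l = 4.
m_l runs from −4 to 4, i.e. {-4, -3, -2, -1, 0, 1, 2, 3, 4}.
⟨L_z²⟩ = ℏ²·l(l+1)/3 = 6.667ℏ².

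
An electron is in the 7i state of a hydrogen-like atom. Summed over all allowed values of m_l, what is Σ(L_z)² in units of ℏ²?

Σ(L_z)² = 182 ℏ²

For 7i, l = 6.
m_l runs from −6 to 6, i.e. {-6, -5, -4, -3, -2, -1, 0, 1, 2, 3, 4, 5, 6}.
Summing m² from −6 to 6: Σ m_l² = 182.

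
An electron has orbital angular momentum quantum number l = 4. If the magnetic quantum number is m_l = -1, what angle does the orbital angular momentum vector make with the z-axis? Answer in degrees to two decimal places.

|L|² = l(l+1)ℏ² = 20ℏ², so |L| = 2√5 ℏ.
L_z = m_l ℏ = −1ℏ.
cos θ = L_z/|L| = -1/√20, so θ ≈ 102.92°.

θ ≈ 102.92°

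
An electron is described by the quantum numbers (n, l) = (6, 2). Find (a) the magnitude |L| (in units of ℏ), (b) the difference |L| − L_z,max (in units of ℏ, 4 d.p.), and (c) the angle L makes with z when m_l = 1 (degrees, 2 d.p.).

|L| = √6 ℏ ≈ 2.449ℏ; |L|−L_z,max ≈ 0.4495ℏ; θ(m_l=1) ≈ 65.91°

|L| = ℏ√(2·3) = √6 ℏ ≈ 2.449ℏ.
|L| − L_z,max = (√6 − 2)ℏ ≈ 0.4495ℏ.
For m_l = 1: cos θ = 1/√6, θ ≈ 65.91°.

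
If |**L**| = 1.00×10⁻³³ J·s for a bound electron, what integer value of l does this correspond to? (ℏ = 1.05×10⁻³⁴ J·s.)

Dividing by ℏ: |L|/ℏ ≈ 9.524.
(|L|/ℏ)² = l(l+1) ≈ 90.70 ⇒ l = 9.

l = 9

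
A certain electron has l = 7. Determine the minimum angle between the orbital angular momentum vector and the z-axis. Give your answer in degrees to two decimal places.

|L| = ℏ√(l(l+1)) = 2√14 ℏ.
The smallest angle corresponds to the largest L_z, i.e. m_l = l = 7, giving L_z = 7ℏ.
cos θ_min = 7/√56, so θ_min ≈ 20.70°.

θ_min ≈ 20.70°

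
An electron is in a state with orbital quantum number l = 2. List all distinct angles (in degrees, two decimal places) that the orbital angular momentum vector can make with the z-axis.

|L|² = l(l+1)ℏ² = 6ℏ², so |L| = √6 ℏ.
cos θ = m_l/√6 for each m_l ∈ {-2, -1, 0, 1, 2}.

θ ∈ {35.26°, 65.91°, 90.00°, 114.09°, 144.74°}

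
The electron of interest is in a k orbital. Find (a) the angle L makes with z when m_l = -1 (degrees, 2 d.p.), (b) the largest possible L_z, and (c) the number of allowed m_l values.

θ(m_l=-1) ≈ 97.68°; L_z,max = 7ℏ; 15 values

A k state has l = 7.
For m_l = -1: cos θ = -1/√56, θ ≈ 97.68°.
L_z,max = lℏ = 7ℏ.
There are 2l+1 = 15 values of m_l.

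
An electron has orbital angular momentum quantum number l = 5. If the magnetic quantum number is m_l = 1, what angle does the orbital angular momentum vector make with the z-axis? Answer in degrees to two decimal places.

|L| = √(l(l+1)) ℏ = √30 ℏ.
L_z = m_l ℏ = 1ℏ.
cos θ = L_z/|L| = 1/√30, so θ ≈ 79.48°.

θ ≈ 79.48°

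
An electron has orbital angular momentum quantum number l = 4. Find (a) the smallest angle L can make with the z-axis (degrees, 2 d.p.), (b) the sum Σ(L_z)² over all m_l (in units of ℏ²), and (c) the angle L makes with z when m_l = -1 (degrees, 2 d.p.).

θ_min ≈ 26.57°; Σ(L_z)² = 60 ℏ²; θ(m_l=-1) ≈ 102.92°

cos θ_min = 4/√20, so θ_min ≈ 26.57°.
Σ m_l² = 60, so Σ(L_z)² = 60 ℏ².
For m_l = -1: cos θ = -1/√20, θ ≈ 102.92°.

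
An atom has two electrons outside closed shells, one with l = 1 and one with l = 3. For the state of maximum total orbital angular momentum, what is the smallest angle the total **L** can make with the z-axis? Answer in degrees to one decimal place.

θ_min ≈ 26.6°

L runs from |1 − 3| = 2 to 1 + 3 = 4.
Allowed values: L = 2, 3, 4.
The maximum is L = 4, with |L_tot| = ℏ√(4·5) = 2√5 ℏ.
The minimum angle with z is arccos(4/√20) ≈ 26.6°.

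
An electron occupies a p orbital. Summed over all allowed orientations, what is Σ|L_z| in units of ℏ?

Σ|L_z| = 2 ℏ

For a p orbital, l = 1.
m_l ∈ {-1, 0, 1}.
Σ|m_l| = 2(1+2+…+1) = 2.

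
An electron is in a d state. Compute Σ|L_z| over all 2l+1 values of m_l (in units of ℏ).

Σ|L_z| = 6 ℏ

The letter d corresponds to l = 2.
m_l ∈ {-2, -1, 0, 1, 2}.
Σ|m_l| = 2(1+2+…+2) = 6.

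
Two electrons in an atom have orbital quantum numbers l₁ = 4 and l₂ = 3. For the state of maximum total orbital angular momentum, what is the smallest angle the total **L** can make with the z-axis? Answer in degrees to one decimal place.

θ_min ≈ 20.7°

The total orbital quantum number L ranges from |l₁ − l₂| to l₁ + l₂ in integer steps.
Allowed values: L = 1, 2, 3, 4, 5, 6, 7.
The maximum is L = 7, with |L_tot| = ℏ√(7·8) = 2√14 ℏ.
The minimum angle with z is arccos(7/√56) ≈ 20.7°.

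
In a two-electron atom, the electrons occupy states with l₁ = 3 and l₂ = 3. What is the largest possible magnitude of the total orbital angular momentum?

Angular momentum addition gives L = |l₁ − l₂|, …, l₁ + l₂.
So L can be 0, 1, 2, 3, 4, 5, 6.
The largest magnitude corresponds to L = 6: |L_tot| = ℏ√(6·7) = √42 ℏ.

|L_tot|_max = √42 ℏ ≈ 6.481ℏ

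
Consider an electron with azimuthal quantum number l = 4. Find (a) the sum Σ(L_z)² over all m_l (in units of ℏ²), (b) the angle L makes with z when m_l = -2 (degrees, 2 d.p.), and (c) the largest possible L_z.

Σ m_l² = 60, so Σ(L_z)² = 60 ℏ².
For m_l = -2: cos θ = -2/√20, θ ≈ 116.57°.
L_z,max = lℏ = 4ℏ.

Σ(L_z)² = 60 ℏ²; θ(m_l=-2) ≈ 116.57°; L_z,max = 4ℏ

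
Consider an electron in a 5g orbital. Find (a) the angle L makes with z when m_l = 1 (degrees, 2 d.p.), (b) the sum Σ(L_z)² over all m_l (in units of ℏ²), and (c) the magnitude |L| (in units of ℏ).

θ(m_l=1) ≈ 77.08°; Σ(L_z)² = 60 ℏ²; |L| = 2√5 ℏ ≈ 4.472ℏ

The 5g subshell has l = 4.
For m_l = 1: cos θ = 1/√20, θ ≈ 77.08°.
Σ m_l² = 60, so Σ(L_z)² = 60 ℏ².
|L| = ℏ√(4·5) = 2√5 ℏ ≈ 4.472ℏ.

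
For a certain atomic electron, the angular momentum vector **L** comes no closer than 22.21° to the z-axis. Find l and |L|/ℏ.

l = 6, |L| = √42 ℏ ≈ 6.481ℏ

At minimum angle, m_l = l, so cos θ = l/√(l(l+1)); cos²θ = l/(l+1) = 0.8571.
l = cos²θ/sin²θ ≈ 6.
Then |L| = ℏ√(6·7) = √42 ℏ.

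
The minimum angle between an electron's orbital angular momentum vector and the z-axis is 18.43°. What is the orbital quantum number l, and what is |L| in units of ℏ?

l = 9, |L| = 3√10 ℏ ≈ 9.487ℏ

At minimum angle, m_l = l, so cos θ = l/√(l(l+1)); cos²θ = l/(l+1) = 0.9001.
Solving: l = 9.
Then |L| = ℏ√(9·10) = 3√10 ℏ.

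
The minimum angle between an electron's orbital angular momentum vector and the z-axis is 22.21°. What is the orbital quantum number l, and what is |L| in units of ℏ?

At minimum angle, m_l = l, so cos θ = l/√(l(l+1)); cos²θ = l/(l+1) = 0.8571.
Solving: l = 6.
Then |L| = ℏ√(6·7) = √42 ℏ.

l = 6, |L| = √42 ℏ ≈ 6.481ℏ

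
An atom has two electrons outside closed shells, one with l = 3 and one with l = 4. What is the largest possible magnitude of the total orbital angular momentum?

|L_tot|_max = 2√14 ℏ ≈ 7.483ℏ

By the triangle rule, |l₁ − l₂| ≤ L ≤ l₁ + l₂.
L ∈ {1, 2, 3, 4, 5, 6, 7}.
The largest magnitude corresponds to L = 7: |L_tot| = ℏ√(7·8) = 2√14 ℏ.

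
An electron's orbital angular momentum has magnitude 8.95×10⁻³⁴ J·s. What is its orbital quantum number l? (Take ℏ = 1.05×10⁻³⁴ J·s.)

In units of ℏ, |L| ≈ 8.524.
l(l+1) ≈ 8.524² ≈ 72.66, so l = 8.

l = 8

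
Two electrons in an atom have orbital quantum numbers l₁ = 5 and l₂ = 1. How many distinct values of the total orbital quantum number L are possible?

L runs from |5 − 1| = 4 to 5 + 1 = 6.
So L can be 4, 5, 6.
That is 3 values.

3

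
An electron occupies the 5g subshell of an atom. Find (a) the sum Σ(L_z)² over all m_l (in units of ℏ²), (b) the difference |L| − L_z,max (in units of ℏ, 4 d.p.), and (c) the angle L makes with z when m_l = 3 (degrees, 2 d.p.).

Σ(L_z)² = 60 ℏ²; |L|−L_z,max ≈ 0.4721ℏ; θ(m_l=3) ≈ 47.87°

The 5g subshell has l = 4.
Σ m_l² = 60, so Σ(L_z)² = 60 ℏ².
|L| − L_z,max = (2√5 − 4)ℏ ≈ 0.4721ℏ.
For m_l = 3: cos θ = 3/√20, θ ≈ 47.87°.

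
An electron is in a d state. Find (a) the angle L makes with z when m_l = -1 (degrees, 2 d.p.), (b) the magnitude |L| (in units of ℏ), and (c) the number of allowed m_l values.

A d state has l = 2.
For m_l = -1: cos θ = -1/√6, θ ≈ 114.09°.
|L| = ℏ√(2·3) = √6 ℏ ≈ 2.449ℏ.
There are 2l+1 = 5 values of m_l.

θ(m_l=-1) ≈ 114.09°; |L| = √6 ℏ ≈ 2.449ℏ; 5 values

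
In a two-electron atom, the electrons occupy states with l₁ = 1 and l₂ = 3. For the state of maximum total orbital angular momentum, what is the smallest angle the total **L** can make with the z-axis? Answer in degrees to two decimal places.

By the triangle rule, |l₁ − l₂| ≤ L ≤ l₁ + l₂.
Allowed values: L = 2, 3, 4.
The maximum is L = 4, with |L_tot| = ℏ√(4·5) = 2√5 ℏ.
The minimum angle with z is arccos(4/√20) ≈ 26.57°.

θ_min ≈ 26.57°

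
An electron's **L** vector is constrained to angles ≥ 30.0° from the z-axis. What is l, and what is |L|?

At minimum angle, m_l = l, so cos θ = l/√(l(l+1)); cos²θ = l/(l+1) = 0.7500.
l = cos²θ/sin²θ ≈ 3.
Then |L| = ℏ√(3·4) = 2√3 ℏ.

l = 3, |L| = 2√3 ℏ ≈ 3.464ℏ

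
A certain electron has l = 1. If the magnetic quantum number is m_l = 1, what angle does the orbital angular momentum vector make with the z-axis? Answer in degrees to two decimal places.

θ ≈ 45.00°

|L| = √(l(l+1)) ℏ = √2 ℏ.
L_z = m_l ℏ = 1ℏ.
cos θ = L_z/|L| = 1/√2, so θ ≈ 45.00°.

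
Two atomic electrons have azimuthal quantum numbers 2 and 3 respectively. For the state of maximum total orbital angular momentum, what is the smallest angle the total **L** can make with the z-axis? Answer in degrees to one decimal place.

Angular momentum addition gives L = |l₁ − l₂|, …, l₁ + l₂.
L ∈ {1, 2, 3, 4, 5}.
The maximum is L = 5, with |L_tot| = ℏ√(5·6) = √30 ℏ.
The minimum angle with z is arccos(5/√30) ≈ 24.1°.

θ_min ≈ 24.1°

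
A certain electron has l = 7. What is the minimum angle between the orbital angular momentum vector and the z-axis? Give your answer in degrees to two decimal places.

θ_min ≈ 20.70°

|L| = √(l(l+1)) ℏ = 2√14 ℏ.
The smallest angle corresponds to the largest L_z, i.e. m_l = l = 7, giving L_z = 7ℏ.
cos θ_min = 7/√56, so θ_min ≈ 20.70°.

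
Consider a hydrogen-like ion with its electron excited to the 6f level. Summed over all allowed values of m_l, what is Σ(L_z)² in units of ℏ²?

The 6f level has l = 3.
m_l ∈ {-3, -2, -1, 0, 1, 2, 3}.
Σ m_l² = 2·(1 + 4 + 9) = 28.

Σ(L_z)² = 28 ℏ²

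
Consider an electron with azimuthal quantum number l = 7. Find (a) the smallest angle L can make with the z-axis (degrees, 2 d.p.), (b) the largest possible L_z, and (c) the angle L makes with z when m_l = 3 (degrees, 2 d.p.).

θ_min ≈ 20.70°; L_z,max = 7ℏ; θ(m_l=3) ≈ 66.37°

cos θ_min = 7/√56, so θ_min ≈ 20.70°.
L_z,max = lℏ = 7ℏ.
For m_l = 3: cos θ = 3/√56, θ ≈ 66.37°.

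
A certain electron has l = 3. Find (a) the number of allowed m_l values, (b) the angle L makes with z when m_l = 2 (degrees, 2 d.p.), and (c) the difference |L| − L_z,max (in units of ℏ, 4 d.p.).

There are 2l+1 = 7 values of m_l.
For m_l = 2: cos θ = 2/√12, θ ≈ 54.74°.
|L| − L_z,max = (2√3 − 3)ℏ ≈ 0.4641ℏ.

7 values; θ(m_l=2) ≈ 54.74°; |L|−L_z,max ≈ 0.4641ℏ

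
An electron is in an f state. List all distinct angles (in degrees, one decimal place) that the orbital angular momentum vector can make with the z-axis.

θ ∈ {30.0°, 54.7°, 73.2°, 90.0°, 106.8°, 125.3°, 150.0°}

The letter f corresponds to l = 3.
|L| = ℏ√(l(l+1)) = 2√3 ℏ.
cos θ = m_l/√12 for each m_l ∈ {-3, -2, -1, 0, 1, 2, 3}.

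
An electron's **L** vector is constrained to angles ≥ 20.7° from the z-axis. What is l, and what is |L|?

l = 7, |L| = 2√14 ℏ ≈ 7.483ℏ

cos²θ_min = l/(l+1) = 0.8751.
Thus l = 0.8751/(1 − 0.8751) ≈ 7.
Then |L| = ℏ√(7·8) = 2√14 ℏ.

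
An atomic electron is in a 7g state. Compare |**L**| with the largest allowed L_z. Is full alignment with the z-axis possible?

7g means n = 7, l = 4.
|L| = 2√5 ℏ ≈ 4.4721ℏ, while L_z,max = lℏ = 4ℏ.
Since |L| > L_z,max, the vector can never point exactly along z; the closest it comes is θ_min = arccos(4/√20) ≈ 26.6°.

No: L_z,max = 4ℏ < |L| = 2√5 ℏ ≈ 4.472ℏ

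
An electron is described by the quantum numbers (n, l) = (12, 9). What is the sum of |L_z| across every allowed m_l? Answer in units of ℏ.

m_l ∈ {-9, -8, -7, -6, -5, -4, -3, -2, -1, 0, 1, 2, 3, 4, 5, 6, 7, 8, 9}.
Σ|m_l| = 2(1+2+…+9) = 90.

Σ|L_z| = 90 ℏ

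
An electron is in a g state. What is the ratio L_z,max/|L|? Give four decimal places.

For a g orbital, l = 4.
|L| = 2√5 ℏ ≈ 4.4721ℏ, while L_z,max = lℏ = 4ℏ.
L_z,max/|L| = 4/√20 = 0.8944.

L_z,max/|L| = 0.8944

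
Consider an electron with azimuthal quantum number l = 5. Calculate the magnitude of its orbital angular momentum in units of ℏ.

|L| = √30 ℏ ≈ 5.477ℏ

|L| = ℏ√(l(l+1)) = ℏ√(5·6) = √30 ℏ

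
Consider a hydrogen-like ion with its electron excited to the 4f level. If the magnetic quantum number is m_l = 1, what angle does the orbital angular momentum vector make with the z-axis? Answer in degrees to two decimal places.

θ ≈ 73.22°

The 4f level has l = 3.
|L| = ℏ√(l(l+1)) = 2√3 ℏ.
L_z = m_l ℏ = 1ℏ.
cos θ = L_z/|L| = 1/√12, so θ ≈ 73.22°.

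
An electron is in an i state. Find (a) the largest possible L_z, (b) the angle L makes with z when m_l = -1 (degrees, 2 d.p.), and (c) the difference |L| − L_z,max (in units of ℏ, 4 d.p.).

L_z,max = 6ℏ; θ(m_l=-1) ≈ 98.88°; |L|−L_z,max ≈ 0.4807ℏ

I corresponds to l = 6.
L_z,max = lℏ = 6ℏ.
For m_l = -1: cos θ = -1/√42, θ ≈ 98.88°.
|L| − L_z,max = (√42 − 6)ℏ ≈ 0.4807ℏ.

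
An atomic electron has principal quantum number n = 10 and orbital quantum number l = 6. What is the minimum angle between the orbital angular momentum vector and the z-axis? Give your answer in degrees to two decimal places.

|L|² = l(l+1)ℏ² = 42ℏ², so |L| = √42 ℏ.
The smallest angle corresponds to the largest L_z, i.e. m_l = l = 6, giving L_z = 6ℏ.
cos θ_min = 6/√42, so θ_min ≈ 22.21°.

θ_min ≈ 22.21°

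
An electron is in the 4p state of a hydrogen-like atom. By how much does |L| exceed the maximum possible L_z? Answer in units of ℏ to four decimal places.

|L| − L_z,max ≈ 0.4142ℏ

For 4p, l = 1.
|L| = √2 ℏ ≈ 1.4142ℏ, while L_z,max = lℏ = 1ℏ.
The difference is (√2 − 1)ℏ ≈ 0.4142ℏ.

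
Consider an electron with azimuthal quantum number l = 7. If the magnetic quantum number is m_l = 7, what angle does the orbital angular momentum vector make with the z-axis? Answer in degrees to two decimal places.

|L|² = l(l+1)ℏ² = 56ℏ², so |L| = 2√14 ℏ.
L_z = m_l ℏ = 7ℏ.
cos θ = L_z/|L| = 7/√56, so θ ≈ 20.70°.

θ ≈ 20.70°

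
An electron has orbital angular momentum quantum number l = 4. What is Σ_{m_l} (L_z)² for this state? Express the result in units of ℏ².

Σ(L_z)² = 60 ℏ²

The allowed m_l values are -4, -3, -2, -1, 0, 1, 2, 3, 4.
Σ m_l² = 2·(1 + 4 + 9 + 16) = 60.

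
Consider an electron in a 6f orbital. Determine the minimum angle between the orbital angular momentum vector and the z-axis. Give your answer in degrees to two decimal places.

θ_min ≈ 30.00°

6f means n = 6, l = 3.
|L|² = l(l+1)ℏ² = 12ℏ², so |L| = 2√3 ℏ.
The smallest angle corresponds to the largest L_z, i.e. m_l = l = 3, giving L_z = 3ℏ.
cos θ_min = 3/√12, so θ_min ≈ 30.00°.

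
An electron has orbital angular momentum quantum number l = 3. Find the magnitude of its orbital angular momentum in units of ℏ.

|L| = ℏ√(l(l+1)) = ℏ√(3·4) = 2√3 ℏ

|L| = 2√3 ℏ ≈ 3.464ℏ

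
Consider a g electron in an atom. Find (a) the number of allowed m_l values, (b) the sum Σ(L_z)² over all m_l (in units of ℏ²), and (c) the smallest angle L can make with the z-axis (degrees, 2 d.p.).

A g state has l = 4.
There are 2l+1 = 9 values of m_l.
Σ m_l² = 60, so Σ(L_z)² = 60 ℏ².
cos θ_min = 4/√20, so θ_min ≈ 26.57°.

9 values; Σ(L_z)² = 60 ℏ²; θ_min ≈ 26.57°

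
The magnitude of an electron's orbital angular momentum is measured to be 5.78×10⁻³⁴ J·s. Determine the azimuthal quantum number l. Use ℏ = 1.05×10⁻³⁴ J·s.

l = 5

Dividing by ℏ: |L|/ℏ ≈ 5.505.
Set l(l+1) = 30.30; the integer solution is l = 5.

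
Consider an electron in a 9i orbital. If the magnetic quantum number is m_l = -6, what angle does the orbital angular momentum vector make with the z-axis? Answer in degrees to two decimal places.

θ ≈ 157.79°

9i means n = 9, l = 6.
|L| = √(l(l+1)) ℏ = √42 ℏ.
L_z = m_l ℏ = −6ℏ.
cos θ = L_z/|L| = -6/√42, so θ ≈ 157.79°.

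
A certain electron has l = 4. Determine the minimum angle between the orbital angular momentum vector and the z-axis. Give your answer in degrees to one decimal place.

θ_min ≈ 26.6°

|L| = √(l(l+1)) ℏ = 2√5 ℏ.
The smallest angle corresponds to the largest L_z, i.e. m_l = l = 4, giving L_z = 4ℏ.
cos θ_min = 4/√20, so θ_min ≈ 26.6°.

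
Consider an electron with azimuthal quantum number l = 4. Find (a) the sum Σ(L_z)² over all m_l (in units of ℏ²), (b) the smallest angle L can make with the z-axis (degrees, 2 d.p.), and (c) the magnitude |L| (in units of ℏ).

Σ m_l² = 60, so Σ(L_z)² = 60 ℏ².
cos θ_min = 4/√20, so θ_min ≈ 26.57°.
|L| = ℏ√(4·5) = 2√5 ℏ ≈ 4.472ℏ.

Σ(L_z)² = 60 ℏ²; θ_min ≈ 26.57°; |L| = 2√5 ℏ ≈ 4.472ℏ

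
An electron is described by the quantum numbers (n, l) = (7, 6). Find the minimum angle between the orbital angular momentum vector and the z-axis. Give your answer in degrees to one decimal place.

|L| = √(l(l+1)) ℏ = √42 ℏ.
The smallest angle corresponds to the largest L_z, i.e. m_l = l = 6, giving L_z = 6ℏ.
cos θ_min = 6/√42, so θ_min ≈ 22.2°.

θ_min ≈ 22.2°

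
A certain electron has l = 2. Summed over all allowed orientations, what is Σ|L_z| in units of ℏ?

Σ|L_z| = 6 ℏ

m_l ∈ {-2, -1, 0, 1, 2}.
Σ|m_l| = l(l+1) = 6.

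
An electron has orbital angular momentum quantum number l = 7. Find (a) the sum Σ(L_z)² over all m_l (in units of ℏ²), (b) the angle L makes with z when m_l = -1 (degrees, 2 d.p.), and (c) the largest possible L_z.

Σ(L_z)² = 280 ℏ²; θ(m_l=-1) ≈ 97.68°; L_z,max = 7ℏ

Σ m_l² = 280, so Σ(L_z)² = 280 ℏ².
For m_l = -1: cos θ = -1/√56, θ ≈ 97.68°.
L_z,max = lℏ = 7ℏ.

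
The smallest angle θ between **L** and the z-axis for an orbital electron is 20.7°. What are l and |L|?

cos²θ_min = l/(l+1) = 0.8751.
l = cos²θ/sin²θ ≈ 7.
Then |L| = ℏ√(7·8) = 2√14 ℏ.

l = 7, |L| = 2√14 ℏ ≈ 7.483ℏ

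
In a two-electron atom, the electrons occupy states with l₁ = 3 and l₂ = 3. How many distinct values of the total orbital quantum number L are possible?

7

The total orbital quantum number L ranges from |l₁ − l₂| to l₁ + l₂ in integer steps.
So L can be 0, 1, 2, 3, 4, 5, 6.
That is 7 values.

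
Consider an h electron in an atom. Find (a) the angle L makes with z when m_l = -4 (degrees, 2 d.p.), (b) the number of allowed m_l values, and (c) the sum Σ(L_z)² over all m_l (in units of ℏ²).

An h state has l = 5.
For m_l = -4: cos θ = -4/√30, θ ≈ 136.91°.
There are 2l+1 = 11 values of m_l.
Σ m_l² = 110, so Σ(L_z)² = 110 ℏ².

θ(m_l=-4) ≈ 136.91°; 11 values; Σ(L_z)² = 110 ℏ²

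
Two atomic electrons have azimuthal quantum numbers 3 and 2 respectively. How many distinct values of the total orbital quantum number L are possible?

5

By the triangle rule, |l₁ − l₂| ≤ L ≤ l₁ + l₂.
L ∈ {1, 2, 3, 4, 5}.
That is 5 values.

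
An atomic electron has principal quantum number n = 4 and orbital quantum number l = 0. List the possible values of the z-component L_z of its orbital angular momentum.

L_z = m_l ℏ with m_l ranging from −l to +l in integer steps.
For l = 0: m_l ∈ {0}.

L_z ∈ {0}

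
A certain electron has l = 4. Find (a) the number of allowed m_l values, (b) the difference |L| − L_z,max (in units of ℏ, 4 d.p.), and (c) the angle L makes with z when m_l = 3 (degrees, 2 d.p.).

9 values; |L|−L_z,max ≈ 0.4721ℏ; θ(m_l=3) ≈ 47.87°

There are 2l+1 = 9 values of m_l.
|L| − L_z,max = (2√5 − 4)ℏ ≈ 0.4721ℏ.
For m_l = 3: cos θ = 3/√20, θ ≈ 47.87°.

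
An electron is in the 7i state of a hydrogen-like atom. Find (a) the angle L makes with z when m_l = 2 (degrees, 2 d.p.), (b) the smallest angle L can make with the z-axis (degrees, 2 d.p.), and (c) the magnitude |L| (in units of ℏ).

For 7i, l = 6.
For m_l = 2: cos θ = 2/√42, θ ≈ 72.02°.
cos θ_min = 6/√42, so θ_min ≈ 22.21°.
|L| = ℏ√(6·7) = √42 ℏ ≈ 6.481ℏ.

θ(m_l=2) ≈ 72.02°; θ_min ≈ 22.21°; |L| = √42 ℏ ≈ 6.481ℏ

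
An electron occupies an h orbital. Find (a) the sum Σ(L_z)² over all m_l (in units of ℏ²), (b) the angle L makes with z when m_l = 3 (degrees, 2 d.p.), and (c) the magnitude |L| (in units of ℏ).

Σ(L_z)² = 110 ℏ²; θ(m_l=3) ≈ 56.79°; |L| = √30 ℏ ≈ 5.477ℏ

An h state has l = 5.
Σ m_l² = 110, so Σ(L_z)² = 110 ℏ².
For m_l = 3: cos θ = 3/√30, θ ≈ 56.79°.
|L| = ℏ√(5·6) = √30 ℏ ≈ 5.477ℏ.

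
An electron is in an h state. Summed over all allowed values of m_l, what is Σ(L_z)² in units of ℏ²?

H corresponds to l = 5.
m_l runs from −5 to 5, i.e. {-5, -4, -3, -2, -1, 0, 1, 2, 3, 4, 5}.
Σ m_l² = l(l+1)(2l+1)/3 = 5·6·11/3 = 110.

Σ(L_z)² = 110 ℏ²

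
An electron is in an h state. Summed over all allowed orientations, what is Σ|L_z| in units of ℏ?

Σ|L_z| = 30 ℏ

An h state has l = 5.
m_l runs from −5 to 5, i.e. {-5, -4, -3, -2, -1, 0, 1, 2, 3, 4, 5}.
Σ|m_l| = 2·5(5+1)/2 = 30.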